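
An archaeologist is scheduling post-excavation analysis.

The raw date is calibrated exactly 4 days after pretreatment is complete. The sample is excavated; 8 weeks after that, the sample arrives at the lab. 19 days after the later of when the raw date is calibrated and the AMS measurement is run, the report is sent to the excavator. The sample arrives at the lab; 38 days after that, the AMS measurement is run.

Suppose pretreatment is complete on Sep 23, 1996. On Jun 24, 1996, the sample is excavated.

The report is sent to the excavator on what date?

Oct 16, 1996

Pretreatment is complete: Sep 23, 1996.
The raw date is calibrated: Sep 23, 1996 + 4 days = Sep 27, 1996.
The sample is excavated: Jun 24, 1996.
The sample arrives at the lab: Jun 24, 1996 + 8 weeks = Aug 19, 1996.
The AMS measurement is run: Aug 19, 1996 + 38 days = Sep 26, 1996.
Both prerequisites met — the raw date is calibrated (Sep 27, 1996), the AMS measurement is run (Sep 26, 1996); the later is Sep 27, 1996.
The report is sent to the excavator: Sep 27, 1996 + 19 days = Oct 16, 1996.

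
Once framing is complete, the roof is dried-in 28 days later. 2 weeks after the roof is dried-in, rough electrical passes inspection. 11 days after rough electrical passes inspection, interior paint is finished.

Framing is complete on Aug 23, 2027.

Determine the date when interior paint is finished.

Oct 15, 2027

Framing is complete: Aug 23, 2027.
The roof is dried-in: Aug 23, 2027 + 28 days = Sep 20, 2027.
Rough electrical passes inspection: Sep 20, 2027 + 2 weeks = Oct 4, 2027.
Interior paint is finished: Oct 4, 2027 + 11 days = Oct 15, 2027.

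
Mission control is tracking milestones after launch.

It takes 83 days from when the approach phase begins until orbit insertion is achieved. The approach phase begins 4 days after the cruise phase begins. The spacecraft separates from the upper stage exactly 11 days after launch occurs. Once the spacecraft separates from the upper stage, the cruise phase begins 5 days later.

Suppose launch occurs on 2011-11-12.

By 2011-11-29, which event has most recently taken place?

Launch occurs: Nov 12, 2011.
The spacecraft separates from the upper stage: Nov 12, 2011 + 11 days = Nov 23, 2011.
The cruise phase begins: Nov 23, 2011 + 5 days = Nov 28, 2011.
The approach phase begins: Nov 28, 2011 + 4 days = Dec 2, 2011.
Orbit insertion is achieved: Dec 2, 2011 + 83 days = Feb 23, 2012.
Nov 29, 2011 falls between when the cruise phase begins (Nov 28, 2011) and when the approach phase begins (Dec 2, 2011).

The cruise phase begins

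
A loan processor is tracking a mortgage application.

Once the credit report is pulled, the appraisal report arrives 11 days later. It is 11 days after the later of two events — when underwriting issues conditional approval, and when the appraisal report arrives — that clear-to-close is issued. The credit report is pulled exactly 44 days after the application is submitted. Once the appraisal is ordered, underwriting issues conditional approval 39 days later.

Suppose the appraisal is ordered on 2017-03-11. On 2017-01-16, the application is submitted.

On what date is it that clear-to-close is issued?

The appraisal is ordered: Mar 11, 2017.
Underwriting issues conditional approval: Mar 11, 2017 + 39 days = Apr 19, 2017.
The application is submitted: Jan 16, 2017.
The credit report is pulled: Jan 16, 2017 + 44 days = Mar 1, 2017.
The appraisal report arrives: Mar 1, 2017 + 11 days = Mar 12, 2017.
Both prerequisites met — underwriting issues conditional approval (Apr 19, 2017), the appraisal report arrives (Mar 12, 2017); the later is Apr 19, 2017.
Clear-to-close is issued: Apr 19, 2017 + 11 days = Apr 30, 2017.

2017-04-30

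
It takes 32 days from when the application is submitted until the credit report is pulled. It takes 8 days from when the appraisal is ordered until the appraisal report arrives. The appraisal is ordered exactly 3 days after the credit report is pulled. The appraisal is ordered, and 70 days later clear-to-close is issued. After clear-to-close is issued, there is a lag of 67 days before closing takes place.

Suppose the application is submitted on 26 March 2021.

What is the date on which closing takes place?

The application is submitted: Mar 26, 2021.
The credit report is pulled: Mar 26, 2021 + 32 days = Apr 27, 2021.
The appraisal is ordered: Apr 27, 2021 + 3 days = Apr 30, 2021.
Clear-to-close is issued: Apr 30, 2021 + 70 days = Jul 9, 2021.
Closing takes place: Jul 9, 2021 + 67 days = Sep 14, 2021.

14 September 2021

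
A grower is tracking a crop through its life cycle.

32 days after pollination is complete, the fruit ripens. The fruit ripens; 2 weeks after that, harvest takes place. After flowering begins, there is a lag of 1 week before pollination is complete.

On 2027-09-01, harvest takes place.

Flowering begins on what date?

Harvest takes place: Sep 1, 2027.
The fruit ripens: Sep 1, 2027 − 2 weeks = Aug 18, 2027.
Pollination is complete: Aug 18, 2027 − 32 days = Jul 17, 2027.
Flowering begins: Jul 17, 2027 − 1 week = Jul 10, 2027.

2027-07-10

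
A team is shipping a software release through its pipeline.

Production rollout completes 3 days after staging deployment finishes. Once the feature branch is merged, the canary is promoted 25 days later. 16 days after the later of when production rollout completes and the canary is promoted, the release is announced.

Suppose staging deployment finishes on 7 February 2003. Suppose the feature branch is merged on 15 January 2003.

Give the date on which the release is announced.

26 February 2003

Staging deployment finishes: Feb 7, 2003.
Production rollout completes: Feb 7, 2003 + 3 days = Feb 10, 2003.
The feature branch is merged: Jan 15, 2003.
The canary is promoted: Jan 15, 2003 + 25 days = Feb 9, 2003.
Both prerequisites met — production rollout completes (Feb 10, 2003), the canary is promoted (Feb 9, 2003); the later is Feb 10, 2003.
The release is announced: Feb 10, 2003 + 16 days = Feb 26, 2003.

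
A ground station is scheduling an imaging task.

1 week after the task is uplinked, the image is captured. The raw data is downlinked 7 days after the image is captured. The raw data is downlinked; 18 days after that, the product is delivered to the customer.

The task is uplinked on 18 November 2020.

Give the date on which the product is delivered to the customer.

20 December 2020

The task is uplinked: Nov 18, 2020.
The image is captured: Nov 18, 2020 + 1 week = Nov 25, 2020.
The raw data is downlinked: Nov 25, 2020 + 7 days = Dec 2, 2020.
The product is delivered to the customer: Dec 2, 2020 + 18 days = Dec 20, 2020.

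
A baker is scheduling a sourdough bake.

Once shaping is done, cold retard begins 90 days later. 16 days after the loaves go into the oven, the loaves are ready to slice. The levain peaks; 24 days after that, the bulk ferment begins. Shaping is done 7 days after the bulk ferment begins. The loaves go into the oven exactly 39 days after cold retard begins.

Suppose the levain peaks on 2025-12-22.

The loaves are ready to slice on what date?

2026-06-16

The levain peaks: Dec 22, 2025.
The bulk ferment begins: Dec 22, 2025 + 24 days = Jan 15, 2026.
Shaping is done: Jan 15, 2026 + 7 days = Jan 22, 2026.
Cold retard begins: Jan 22, 2026 + 90 days = Apr 22, 2026.
The loaves go into the oven: Apr 22, 2026 + 39 days = May 31, 2026.
The loaves are ready to slice: May 31, 2026 + 16 days = Jun 16, 2026.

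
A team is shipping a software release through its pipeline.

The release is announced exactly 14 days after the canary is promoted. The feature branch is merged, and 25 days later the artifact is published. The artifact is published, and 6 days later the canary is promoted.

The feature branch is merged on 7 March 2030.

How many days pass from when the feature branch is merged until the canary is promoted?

Causal path: the feature branch is merged → the artifact is published → the canary is promoted.
Total delay along the path: 25 + 6 = 31 days.

31 days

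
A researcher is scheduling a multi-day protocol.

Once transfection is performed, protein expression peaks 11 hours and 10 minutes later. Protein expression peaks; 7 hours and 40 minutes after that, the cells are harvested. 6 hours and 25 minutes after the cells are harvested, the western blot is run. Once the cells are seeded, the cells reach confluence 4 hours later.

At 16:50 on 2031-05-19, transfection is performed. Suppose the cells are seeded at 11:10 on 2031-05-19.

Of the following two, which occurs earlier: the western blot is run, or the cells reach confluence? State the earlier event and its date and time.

The cells reach confluence — 15:10 on 2031-05-19

Transfection is performed: 16:50 May 19, 2031.
Protein expression peaks: 16:50 May 19, 2031 + 11h10m = 04:00 May 20, 2031.
The cells are harvested: 04:00 May 20, 2031 + 7h40m = 11:40 May 20, 2031.
The western blot is run: 11:40 May 20, 2031 + 6h25m = 18:05 May 20, 2031.
The cells are seeded: 11:10 May 19, 2031.
The cells reach confluence: 11:10 May 19, 2031 + 4h = 15:10 May 19, 2031.
Comparing: the western blot is run at 18:05 May 20, 2031 vs the cells reach confluence at 15:10 May 19, 2031. Earlier: the cells reach confluence.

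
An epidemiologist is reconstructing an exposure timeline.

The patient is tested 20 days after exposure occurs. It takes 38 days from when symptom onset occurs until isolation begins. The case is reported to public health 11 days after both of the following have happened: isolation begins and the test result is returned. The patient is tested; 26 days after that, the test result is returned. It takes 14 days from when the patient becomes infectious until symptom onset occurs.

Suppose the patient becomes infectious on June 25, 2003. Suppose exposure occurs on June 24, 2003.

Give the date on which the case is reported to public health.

August 27, 2003

The patient becomes infectious: Jun 25, 2003.
Symptom onset occurs: Jun 25, 2003 + 14 days = Jul 9, 2003.
Isolation begins: Jul 9, 2003 + 38 days = Aug 16, 2003.
Exposure occurs: Jun 24, 2003.
The patient is tested: Jun 24, 2003 + 20 days = Jul 14, 2003.
The test result is returned: Jul 14, 2003 + 26 days = Aug 9, 2003.
Both prerequisites met — isolation begins (Aug 16, 2003), the test result is returned (Aug 9, 2003); the later is Aug 16, 2003.
The case is reported to public health: Aug 16, 2003 + 11 days = Aug 27, 2003.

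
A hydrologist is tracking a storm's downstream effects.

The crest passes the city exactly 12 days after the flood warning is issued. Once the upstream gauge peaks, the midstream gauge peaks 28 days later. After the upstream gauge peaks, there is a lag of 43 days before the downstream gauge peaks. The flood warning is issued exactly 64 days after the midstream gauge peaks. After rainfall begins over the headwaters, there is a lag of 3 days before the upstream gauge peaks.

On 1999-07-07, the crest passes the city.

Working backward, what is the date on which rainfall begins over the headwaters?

The crest passes the city: Jul 7, 1999.
The flood warning is issued: Jul 7, 1999 − 12 days = Jun 25, 1999.
The midstream gauge peaks: Jun 25, 1999 − 64 days = Apr 22, 1999.
The upstream gauge peaks: Apr 22, 1999 − 28 days = Mar 25, 1999.
Rainfall begins over the headwaters: Mar 25, 1999 − 3 days = Mar 22, 1999.

1999-03-22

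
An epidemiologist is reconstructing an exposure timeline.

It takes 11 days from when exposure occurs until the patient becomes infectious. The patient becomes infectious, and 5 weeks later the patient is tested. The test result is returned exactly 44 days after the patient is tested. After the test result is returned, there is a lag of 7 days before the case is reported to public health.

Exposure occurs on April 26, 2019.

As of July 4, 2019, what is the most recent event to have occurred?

Exposure occurs: Apr 26, 2019.
The patient becomes infectious: Apr 26, 2019 + 11 days = May 7, 2019.
The patient is tested: May 7, 2019 + 5 weeks = Jun 11, 2019.
The test result is returned: Jun 11, 2019 + 44 days = Jul 25, 2019.
The case is reported to public health: Jul 25, 2019 + 7 days = Aug 1, 2019.
Jul 4, 2019 falls between when the patient is tested (Jun 11, 2019) and when the test result is returned (Jul 25, 2019).

The patient is tested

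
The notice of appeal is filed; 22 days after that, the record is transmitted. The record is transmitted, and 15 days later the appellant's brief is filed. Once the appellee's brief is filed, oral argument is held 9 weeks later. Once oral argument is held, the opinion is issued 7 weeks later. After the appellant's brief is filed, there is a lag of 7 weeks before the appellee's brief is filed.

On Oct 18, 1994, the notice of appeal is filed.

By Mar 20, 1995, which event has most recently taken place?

Oral argument is held

The notice of appeal is filed: Oct 18, 1994.
The record is transmitted: Oct 18, 1994 + 22 days = Nov 9, 1994.
The appellant's brief is filed: Nov 9, 1994 + 15 days = Nov 24, 1994.
The appellee's brief is filed: Nov 24, 1994 + 7 weeks = Jan 12, 1995.
Oral argument is held: Jan 12, 1995 + 9 weeks = Mar 16, 1995.
The opinion is issued: Mar 16, 1995 + 7 weeks = May 4, 1995.
Mar 20, 1995 falls between when oral argument is held (Mar 16, 1995) and when the opinion is issued (May 4, 1995).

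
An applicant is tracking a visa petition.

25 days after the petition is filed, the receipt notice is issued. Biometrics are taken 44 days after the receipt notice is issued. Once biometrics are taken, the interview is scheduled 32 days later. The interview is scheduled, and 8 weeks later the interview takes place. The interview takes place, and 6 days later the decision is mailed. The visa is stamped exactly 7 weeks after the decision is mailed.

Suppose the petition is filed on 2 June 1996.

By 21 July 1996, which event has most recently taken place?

The receipt notice is issued

The petition is filed: Jun 2, 1996.
The receipt notice is issued: Jun 2, 1996 + 25 days = Jun 27, 1996.
Biometrics are taken: Jun 27, 1996 + 44 days = Aug 10, 1996.
The interview is scheduled: Aug 10, 1996 + 32 days = Sep 11, 1996.
The interview takes place: Sep 11, 1996 + 8 weeks = Nov 6, 1996.
The decision is mailed: Nov 6, 1996 + 6 days = Nov 12, 1996.
The visa is stamped: Nov 12, 1996 + 7 weeks = Dec 31, 1996.
Jul 21, 1996 falls between when the receipt notice is issued (Jun 27, 1996) and when biometrics are taken (Aug 10, 1996).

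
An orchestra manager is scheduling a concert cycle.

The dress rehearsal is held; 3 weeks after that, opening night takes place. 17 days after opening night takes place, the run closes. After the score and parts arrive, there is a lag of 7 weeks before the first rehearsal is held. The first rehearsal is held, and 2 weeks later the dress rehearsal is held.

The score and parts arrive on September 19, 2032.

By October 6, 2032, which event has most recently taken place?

The score and parts arrive: Sep 19, 2032.
The first rehearsal is held: Sep 19, 2032 + 7 weeks = Nov 7, 2032.
The dress rehearsal is held: Nov 7, 2032 + 2 weeks = Nov 21, 2032.
Opening night takes place: Nov 21, 2032 + 3 weeks = Dec 12, 2032.
The run closes: Dec 12, 2032 + 17 days = Dec 29, 2032.
Oct 6, 2032 falls between when the score and parts arrive (Sep 19, 2032) and when the first rehearsal is held (Nov 7, 2032).

The score and parts arrive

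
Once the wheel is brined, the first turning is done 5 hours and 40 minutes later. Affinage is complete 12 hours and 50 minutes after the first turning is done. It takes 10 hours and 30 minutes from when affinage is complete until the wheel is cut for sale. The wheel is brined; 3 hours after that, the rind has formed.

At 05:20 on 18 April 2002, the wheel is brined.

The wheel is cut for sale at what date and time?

10:20 on 19 April 2002

The wheel is brined: 05:20 Apr 18, 2002.
The first turning is done: 05:20 Apr 18, 2002 + 5h40m = 11:00 Apr 18, 2002.
Affinage is complete: 11:00 Apr 18, 2002 + 12h50m = 23:50 Apr 18, 2002.
The wheel is cut for sale: 23:50 Apr 18, 2002 + 10h30m = 10:20 Apr 19, 2002.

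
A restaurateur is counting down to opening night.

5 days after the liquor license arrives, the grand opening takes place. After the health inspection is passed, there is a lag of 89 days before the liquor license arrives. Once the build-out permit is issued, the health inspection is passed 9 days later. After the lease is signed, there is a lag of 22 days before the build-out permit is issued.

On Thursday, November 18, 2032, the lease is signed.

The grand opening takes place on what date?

Wednesday, March 23, 2033

The lease is signed: Nov 18, 2032.
The build-out permit is issued: Nov 18, 2032 + 22 days = Dec 10, 2032.
The health inspection is passed: Dec 10, 2032 + 9 days = Dec 19, 2032.
The liquor license arrives: Dec 19, 2032 + 89 days = Mar 18, 2033.
The grand opening takes place: Mar 18, 2033 + 5 days = Mar 23, 2033.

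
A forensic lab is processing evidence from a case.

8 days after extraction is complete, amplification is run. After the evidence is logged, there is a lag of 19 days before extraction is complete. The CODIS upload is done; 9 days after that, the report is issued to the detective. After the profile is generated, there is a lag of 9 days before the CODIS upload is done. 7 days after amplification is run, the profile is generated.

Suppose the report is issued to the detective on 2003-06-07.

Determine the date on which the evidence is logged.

2003-04-16

The report is issued to the detective: Jun 7, 2003.
The CODIS upload is done: Jun 7, 2003 − 9 days = May 29, 2003.
The profile is generated: May 29, 2003 − 9 days = May 20, 2003.
Amplification is run: May 20, 2003 − 7 days = May 13, 2003.
Extraction is complete: May 13, 2003 − 8 days = May 5, 2003.
The evidence is logged: May 5, 2003 − 19 days = Apr 16, 2003.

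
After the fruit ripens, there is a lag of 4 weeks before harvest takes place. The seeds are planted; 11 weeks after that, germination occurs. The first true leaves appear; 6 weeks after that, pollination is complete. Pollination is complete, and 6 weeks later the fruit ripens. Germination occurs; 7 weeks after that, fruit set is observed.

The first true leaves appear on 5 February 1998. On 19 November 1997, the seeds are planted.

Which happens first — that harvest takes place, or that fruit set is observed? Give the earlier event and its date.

The first true leaves appear: Feb 5, 1998.
Pollination is complete: Feb 5, 1998 + 6 weeks = Mar 19, 1998.
The fruit ripens: Mar 19, 1998 + 6 weeks = Apr 30, 1998.
Harvest takes place: Apr 30, 1998 + 4 weeks = May 28, 1998.
The seeds are planted: Nov 19, 1997.
Germination occurs: Nov 19, 1997 + 11 weeks = Feb 4, 1998.
Fruit set is observed: Feb 4, 1998 + 7 weeks = Mar 25, 1998.
Comparing: harvest takes place on May 28, 1998 vs fruit set is observed on Mar 25, 1998. Earlier: fruit set is observed.

Fruit set is observed — 25 March 1998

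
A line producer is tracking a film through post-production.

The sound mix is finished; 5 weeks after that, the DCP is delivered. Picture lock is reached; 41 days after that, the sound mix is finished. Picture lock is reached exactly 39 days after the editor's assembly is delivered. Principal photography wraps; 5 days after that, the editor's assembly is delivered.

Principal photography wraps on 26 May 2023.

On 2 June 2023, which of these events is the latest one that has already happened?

The editor's assembly is delivered

Principal photography wraps: May 26, 2023.
The editor's assembly is delivered: May 26, 2023 + 5 days = May 31, 2023.
Picture lock is reached: May 31, 2023 + 39 days = Jul 9, 2023.
The sound mix is finished: Jul 9, 2023 + 41 days = Aug 19, 2023.
The DCP is delivered: Aug 19, 2023 + 5 weeks = Sep 23, 2023.
Jun 2, 2023 falls between when the editor's assembly is delivered (May 31, 2023) and when picture lock is reached (Jul 9, 2023).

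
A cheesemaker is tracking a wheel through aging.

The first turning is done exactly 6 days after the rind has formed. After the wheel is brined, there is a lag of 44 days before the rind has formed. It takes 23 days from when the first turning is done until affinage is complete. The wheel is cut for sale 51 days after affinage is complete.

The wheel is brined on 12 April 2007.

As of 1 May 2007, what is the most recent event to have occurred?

The wheel is brined

The wheel is brined: Apr 12, 2007.
The rind has formed: Apr 12, 2007 + 44 days = May 26, 2007.
The first turning is done: May 26, 2007 + 6 days = Jun 1, 2007.
Affinage is complete: Jun 1, 2007 + 23 days = Jun 24, 2007.
The wheel is cut for sale: Jun 24, 2007 + 51 days = Aug 14, 2007.
May 1, 2007 falls between when the wheel is brined (Apr 12, 2007) and when the rind has formed (May 26, 2007).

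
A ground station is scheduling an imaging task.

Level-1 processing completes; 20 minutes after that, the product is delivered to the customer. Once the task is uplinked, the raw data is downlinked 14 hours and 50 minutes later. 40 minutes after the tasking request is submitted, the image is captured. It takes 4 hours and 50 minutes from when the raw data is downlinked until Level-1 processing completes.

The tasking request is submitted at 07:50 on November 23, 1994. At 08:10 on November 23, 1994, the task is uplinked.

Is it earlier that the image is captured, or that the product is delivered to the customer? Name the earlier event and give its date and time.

The tasking request is submitted: 07:50 Nov 23, 1994.
The image is captured: 07:50 Nov 23, 1994 + 40m = 08:30 Nov 23, 1994.
The task is uplinked: 08:10 Nov 23, 1994.
The raw data is downlinked: 08:10 Nov 23, 1994 + 14h50m = 23:00 Nov 23, 1994.
Level-1 processing completes: 23:00 Nov 23, 1994 + 4h50m = 03:50 Nov 24, 1994.
The product is delivered to the customer: 03:50 Nov 24, 1994 + 20m = 04:10 Nov 24, 1994.
Comparing: the image is captured at 08:30 Nov 23, 1994 vs the product is delivered to the customer at 04:10 Nov 24, 1994. Earlier: the image is captured.

The image is captured — 08:30 on November 23, 1994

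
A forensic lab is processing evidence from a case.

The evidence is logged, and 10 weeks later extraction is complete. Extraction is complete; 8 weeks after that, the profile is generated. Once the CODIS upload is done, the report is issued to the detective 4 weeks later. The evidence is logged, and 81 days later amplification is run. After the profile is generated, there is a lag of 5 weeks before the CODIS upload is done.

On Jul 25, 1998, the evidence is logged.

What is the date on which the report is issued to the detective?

Jan 30, 1999

The evidence is logged: Jul 25, 1998.
Extraction is complete: Jul 25, 1998 + 10 weeks = Oct 3, 1998.
The profile is generated: Oct 3, 1998 + 8 weeks = Nov 28, 1998.
The CODIS upload is done: Nov 28, 1998 + 5 weeks = Jan 2, 1999.
The report is issued to the detective: Jan 2, 1999 + 4 weeks = Jan 30, 1999.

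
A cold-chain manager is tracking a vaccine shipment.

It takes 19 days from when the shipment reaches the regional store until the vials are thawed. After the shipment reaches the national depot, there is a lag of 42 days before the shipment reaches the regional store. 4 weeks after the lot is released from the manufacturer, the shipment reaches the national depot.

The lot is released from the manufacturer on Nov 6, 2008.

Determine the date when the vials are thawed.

The lot is released from the manufacturer: Nov 6, 2008.
The shipment reaches the national depot: Nov 6, 2008 + 4 weeks = Dec 4, 2008.
The shipment reaches the regional store: Dec 4, 2008 + 42 days = Jan 15, 2009.
The vials are thawed: Jan 15, 2009 + 19 days = Feb 3, 2009.

Feb 3, 2009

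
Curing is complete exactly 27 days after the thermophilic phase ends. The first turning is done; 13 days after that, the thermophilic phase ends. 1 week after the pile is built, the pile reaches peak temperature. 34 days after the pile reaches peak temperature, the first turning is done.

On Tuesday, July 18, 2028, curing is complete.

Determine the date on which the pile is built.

Curing is complete: Jul 18, 2028.
The thermophilic phase ends: Jul 18, 2028 − 27 days = Jun 21, 2028.
The first turning is done: Jun 21, 2028 − 13 days = Jun 8, 2028.
The pile reaches peak temperature: Jun 8, 2028 − 34 days = May 5, 2028.
The pile is built: May 5, 2028 − 1 week = Apr 28, 2028.

Friday, April 28, 2028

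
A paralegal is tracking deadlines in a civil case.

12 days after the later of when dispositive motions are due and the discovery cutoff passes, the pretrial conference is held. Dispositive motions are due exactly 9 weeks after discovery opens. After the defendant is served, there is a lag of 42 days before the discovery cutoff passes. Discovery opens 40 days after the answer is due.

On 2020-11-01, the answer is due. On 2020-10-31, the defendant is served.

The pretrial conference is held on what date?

2021-02-24

The answer is due: Nov 1, 2020.
Discovery opens: Nov 1, 2020 + 40 days = Dec 11, 2020.
Dispositive motions are due: Dec 11, 2020 + 9 weeks = Feb 12, 2021.
The defendant is served: Oct 31, 2020.
The discovery cutoff passes: Oct 31, 2020 + 42 days = Dec 12, 2020.
Both prerequisites met — dispositive motions are due (Feb 12, 2021), the discovery cutoff passes (Dec 12, 2020); the later is Feb 12, 2021.
The pretrial conference is held: Feb 12, 2021 + 12 days = Feb 24, 2021.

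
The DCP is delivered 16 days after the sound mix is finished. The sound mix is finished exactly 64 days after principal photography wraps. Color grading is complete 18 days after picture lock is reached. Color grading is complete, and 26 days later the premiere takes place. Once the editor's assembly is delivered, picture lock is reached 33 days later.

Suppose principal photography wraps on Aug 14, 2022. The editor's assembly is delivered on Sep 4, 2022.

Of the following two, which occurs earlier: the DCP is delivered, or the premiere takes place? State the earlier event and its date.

The DCP is delivered — Nov 2, 2022

Principal photography wraps: Aug 14, 2022.
The sound mix is finished: Aug 14, 2022 + 64 days = Oct 17, 2022.
The DCP is delivered: Oct 17, 2022 + 16 days = Nov 2, 2022.
The editor's assembly is delivered: Sep 4, 2022.
Picture lock is reached: Sep 4, 2022 + 33 days = Oct 7, 2022.
Color grading is complete: Oct 7, 2022 + 18 days = Oct 25, 2022.
The premiere takes place: Oct 25, 2022 + 26 days = Nov 20, 2022.
Comparing: the DCP is delivered on Nov 2, 2022 vs the premiere takes place on Nov 20, 2022. Earlier: the DCP is delivered.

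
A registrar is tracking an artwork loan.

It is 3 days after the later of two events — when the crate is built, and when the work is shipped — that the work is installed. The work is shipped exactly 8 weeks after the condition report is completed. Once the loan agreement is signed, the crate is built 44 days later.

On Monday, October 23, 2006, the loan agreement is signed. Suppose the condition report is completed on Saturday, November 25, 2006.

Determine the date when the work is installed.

The loan agreement is signed: Oct 23, 2006.
The crate is built: Oct 23, 2006 + 44 days = Dec 6, 2006.
The condition report is completed: Nov 25, 2006.
The work is shipped: Nov 25, 2006 + 8 weeks = Jan 20, 2007.
Both prerequisites met — the crate is built (Dec 6, 2006), the work is shipped (Jan 20, 2007); the later is Jan 20, 2007.
The work is installed: Jan 20, 2007 + 3 days = Jan 23, 2007.

Tuesday, January 23, 2007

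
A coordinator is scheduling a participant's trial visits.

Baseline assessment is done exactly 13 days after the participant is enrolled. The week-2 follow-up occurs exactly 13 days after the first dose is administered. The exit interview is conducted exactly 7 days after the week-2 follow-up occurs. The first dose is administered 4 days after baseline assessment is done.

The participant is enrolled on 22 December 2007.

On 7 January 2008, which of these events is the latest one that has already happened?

Baseline assessment is done

The participant is enrolled: Dec 22, 2007.
Baseline assessment is done: Dec 22, 2007 + 13 days = Jan 4, 2008.
The first dose is administered: Jan 4, 2008 + 4 days = Jan 8, 2008.
The week-2 follow-up occurs: Jan 8, 2008 + 13 days = Jan 21, 2008.
The exit interview is conducted: Jan 21, 2008 + 7 days = Jan 28, 2008.
Jan 7, 2008 falls between when baseline assessment is done (Jan 4, 2008) and when the first dose is administered (Jan 8, 2008).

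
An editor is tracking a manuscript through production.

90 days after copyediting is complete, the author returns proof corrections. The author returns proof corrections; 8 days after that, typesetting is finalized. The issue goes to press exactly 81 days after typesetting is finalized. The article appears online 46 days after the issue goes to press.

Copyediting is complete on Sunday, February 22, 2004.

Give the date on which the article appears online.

Copyediting is complete: Feb 22, 2004.
The author returns proof corrections: Feb 22, 2004 + 90 days = May 22, 2004.
Typesetting is finalized: May 22, 2004 + 8 days = May 30, 2004.
The issue goes to press: May 30, 2004 + 81 days = Aug 19, 2004.
The article appears online: Aug 19, 2004 + 46 days = Oct 4, 2004.

Monday, October 4, 2004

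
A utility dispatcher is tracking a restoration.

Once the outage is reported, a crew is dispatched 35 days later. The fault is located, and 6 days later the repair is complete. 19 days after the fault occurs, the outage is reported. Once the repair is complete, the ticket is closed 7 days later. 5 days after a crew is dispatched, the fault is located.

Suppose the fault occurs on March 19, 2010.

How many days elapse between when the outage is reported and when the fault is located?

Causal path: the outage is reported → a crew is dispatched → the fault is located.
Total delay along the path: 35 + 5 = 40 days.

40 days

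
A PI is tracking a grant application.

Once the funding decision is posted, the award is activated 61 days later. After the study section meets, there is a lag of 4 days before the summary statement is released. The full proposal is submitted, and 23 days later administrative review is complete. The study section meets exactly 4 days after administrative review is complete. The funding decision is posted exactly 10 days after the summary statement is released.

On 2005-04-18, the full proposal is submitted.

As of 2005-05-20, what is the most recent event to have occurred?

The full proposal is submitted: Apr 18, 2005.
Administrative review is complete: Apr 18, 2005 + 23 days = May 11, 2005.
The study section meets: May 11, 2005 + 4 days = May 15, 2005.
The summary statement is released: May 15, 2005 + 4 days = May 19, 2005.
The funding decision is posted: May 19, 2005 + 10 days = May 29, 2005.
The award is activated: May 29, 2005 + 61 days = Jul 29, 2005.
May 20, 2005 falls between when the summary statement is released (May 19, 2005) and when the funding decision is posted (May 29, 2005).

The summary statement is released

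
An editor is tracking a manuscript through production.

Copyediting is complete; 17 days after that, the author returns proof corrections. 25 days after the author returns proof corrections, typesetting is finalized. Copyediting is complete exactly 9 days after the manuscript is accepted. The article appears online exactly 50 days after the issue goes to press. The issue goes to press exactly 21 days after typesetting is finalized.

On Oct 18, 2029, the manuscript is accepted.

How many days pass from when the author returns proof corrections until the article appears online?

Causal path: the author returns proof corrections → typesetting is finalized → the issue goes to press → the article appears online.
Total delay along the path: 25 + 21 + 50 = 96 days.

96 days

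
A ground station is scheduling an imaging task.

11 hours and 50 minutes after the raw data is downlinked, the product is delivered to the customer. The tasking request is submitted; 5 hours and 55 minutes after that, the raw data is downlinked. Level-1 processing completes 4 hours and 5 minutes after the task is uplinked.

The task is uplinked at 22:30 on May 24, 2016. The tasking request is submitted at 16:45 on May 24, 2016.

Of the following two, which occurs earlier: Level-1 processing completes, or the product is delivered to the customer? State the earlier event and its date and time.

Level-1 processing completes — 02:35 on May 25, 2016

The task is uplinked: 22:30 May 24, 2016.
Level-1 processing completes: 22:30 May 24, 2016 + 4h05m = 02:35 May 25, 2016.
The tasking request is submitted: 16:45 May 24, 2016.
The raw data is downlinked: 16:45 May 24, 2016 + 5h55m = 22:40 May 24, 2016.
The product is delivered to the customer: 22:40 May 24, 2016 + 11h50m = 10:30 May 25, 2016.
Comparing: Level-1 processing completes at 02:35 May 25, 2016 vs the product is delivered to the customer at 10:30 May 25, 2016. Earlier: Level-1 processing completes.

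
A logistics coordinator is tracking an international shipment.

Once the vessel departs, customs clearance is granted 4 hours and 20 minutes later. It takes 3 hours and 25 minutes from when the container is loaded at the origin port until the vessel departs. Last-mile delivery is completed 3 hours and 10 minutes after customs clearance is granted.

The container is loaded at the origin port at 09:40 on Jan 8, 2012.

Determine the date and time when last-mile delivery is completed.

The container is loaded at the origin port: 09:40 Jan 8, 2012.
The vessel departs: 09:40 Jan 8, 2012 + 3h25m = 13:05 Jan 8, 2012.
Customs clearance is granted: 13:05 Jan 8, 2012 + 4h20m = 17:25 Jan 8, 2012.
Last-mile delivery is completed: 17:25 Jan 8, 2012 + 3h10m = 20:35 Jan 8, 2012.

20:35 on Jan 8, 2012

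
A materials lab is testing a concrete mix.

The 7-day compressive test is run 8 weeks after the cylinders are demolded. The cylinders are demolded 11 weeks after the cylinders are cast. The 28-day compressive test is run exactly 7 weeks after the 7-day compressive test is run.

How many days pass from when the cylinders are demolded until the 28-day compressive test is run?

Causal path: the cylinders are demolded → the 7-day compressive test is run → the 28-day compressive test is run.
Total delay along the path: 8 + 7 weeks = 15 weeks = 105 days.

105 days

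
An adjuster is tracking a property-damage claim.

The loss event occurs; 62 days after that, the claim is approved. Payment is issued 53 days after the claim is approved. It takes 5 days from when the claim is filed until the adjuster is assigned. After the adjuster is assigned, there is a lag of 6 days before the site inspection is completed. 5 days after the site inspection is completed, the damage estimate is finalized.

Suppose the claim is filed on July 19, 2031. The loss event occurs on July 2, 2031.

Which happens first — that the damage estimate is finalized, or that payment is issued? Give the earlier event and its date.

The damage estimate is finalized — August 4, 2031

The claim is filed: Jul 19, 2031.
The adjuster is assigned: Jul 19, 2031 + 5 days = Jul 24, 2031.
The site inspection is completed: Jul 24, 2031 + 6 days = Jul 30, 2031.
The damage estimate is finalized: Jul 30, 2031 + 5 days = Aug 4, 2031.
The loss event occurs: Jul 2, 2031.
The claim is approved: Jul 2, 2031 + 62 days = Sep 2, 2031.
Payment is issued: Sep 2, 2031 + 53 days = Oct 25, 2031.
Comparing: the damage estimate is finalized on Aug 4, 2031 vs payment is issued on Oct 25, 2031. Earlier: the damage estimate is finalized.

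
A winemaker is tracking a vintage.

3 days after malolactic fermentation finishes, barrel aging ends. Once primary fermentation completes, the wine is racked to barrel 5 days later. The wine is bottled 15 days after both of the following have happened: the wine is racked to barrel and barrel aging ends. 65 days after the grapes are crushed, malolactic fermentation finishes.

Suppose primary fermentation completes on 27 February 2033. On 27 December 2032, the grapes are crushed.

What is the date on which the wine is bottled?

20 March 2033

Primary fermentation completes: Feb 27, 2033.
The wine is racked to barrel: Feb 27, 2033 + 5 days = Mar 4, 2033.
The grapes are crushed: Dec 27, 2032.
Malolactic fermentation finishes: Dec 27, 2032 + 65 days = Mar 2, 2033.
Barrel aging ends: Mar 2, 2033 + 3 days = Mar 5, 2033.
Both prerequisites met — the wine is racked to barrel (Mar 4, 2033), barrel aging ends (Mar 5, 2033); the later is Mar 5, 2033.
The wine is bottled: Mar 5, 2033 + 15 days = Mar 20, 2033.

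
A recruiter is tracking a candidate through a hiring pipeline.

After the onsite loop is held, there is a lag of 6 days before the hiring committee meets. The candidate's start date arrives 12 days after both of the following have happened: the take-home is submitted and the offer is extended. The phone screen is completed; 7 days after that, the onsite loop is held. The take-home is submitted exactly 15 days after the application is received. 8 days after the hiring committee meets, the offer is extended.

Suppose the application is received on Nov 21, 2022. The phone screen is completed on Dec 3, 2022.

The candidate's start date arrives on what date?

The application is received: Nov 21, 2022.
The take-home is submitted: Nov 21, 2022 + 15 days = Dec 6, 2022.
The phone screen is completed: Dec 3, 2022.
The onsite loop is held: Dec 3, 2022 + 7 days = Dec 10, 2022.
The hiring committee meets: Dec 10, 2022 + 6 days = Dec 16, 2022.
The offer is extended: Dec 16, 2022 + 8 days = Dec 24, 2022.
Both prerequisites met — the take-home is submitted (Dec 6, 2022), the offer is extended (Dec 24, 2022); the later is Dec 24, 2022.
The candidate's start date arrives: Dec 24, 2022 + 12 days = Jan 5, 2023.

Jan 5, 2023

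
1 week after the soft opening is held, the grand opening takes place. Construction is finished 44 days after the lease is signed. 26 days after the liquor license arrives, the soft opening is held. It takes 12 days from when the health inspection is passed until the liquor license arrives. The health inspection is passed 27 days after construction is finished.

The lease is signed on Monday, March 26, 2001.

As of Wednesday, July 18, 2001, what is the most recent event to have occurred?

The lease is signed: Mar 26, 2001.
Construction is finished: Mar 26, 2001 + 44 days = May 9, 2001.
The health inspection is passed: May 9, 2001 + 27 days = Jun 5, 2001.
The liquor license arrives: Jun 5, 2001 + 12 days = Jun 17, 2001.
The soft opening is held: Jun 17, 2001 + 26 days = Jul 13, 2001.
The grand opening takes place: Jul 13, 2001 + 1 week = Jul 20, 2001.
Jul 18, 2001 falls between when the soft opening is held (Jul 13, 2001) and when the grand opening takes place (Jul 20, 2001).

The soft opening is held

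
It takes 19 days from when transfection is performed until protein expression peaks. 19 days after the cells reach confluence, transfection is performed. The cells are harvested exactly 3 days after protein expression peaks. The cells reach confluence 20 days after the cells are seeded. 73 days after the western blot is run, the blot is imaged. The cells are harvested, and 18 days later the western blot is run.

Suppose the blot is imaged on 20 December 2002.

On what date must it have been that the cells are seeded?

The blot is imaged: Dec 20, 2002.
The western blot is run: Dec 20, 2002 − 73 days = Oct 8, 2002.
The cells are harvested: Oct 8, 2002 − 18 days = Sep 20, 2002.
Protein expression peaks: Sep 20, 2002 − 3 days = Sep 17, 2002.
Transfection is performed: Sep 17, 2002 − 19 days = Aug 29, 2002.
The cells reach confluence: Aug 29, 2002 − 19 days = Aug 10, 2002.
The cells are seeded: Aug 10, 2002 − 20 days = Jul 21, 2002.

21 July 2002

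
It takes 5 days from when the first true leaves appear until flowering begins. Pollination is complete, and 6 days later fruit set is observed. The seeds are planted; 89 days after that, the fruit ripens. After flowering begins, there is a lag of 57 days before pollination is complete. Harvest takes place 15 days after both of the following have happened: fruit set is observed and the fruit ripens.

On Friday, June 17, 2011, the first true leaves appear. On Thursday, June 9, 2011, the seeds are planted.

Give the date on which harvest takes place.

The first true leaves appear: Jun 17, 2011.
Flowering begins: Jun 17, 2011 + 5 days = Jun 22, 2011.
Pollination is complete: Jun 22, 2011 + 57 days = Aug 18, 2011.
Fruit set is observed: Aug 18, 2011 + 6 days = Aug 24, 2011.
The seeds are planted: Jun 9, 2011.
The fruit ripens: Jun 9, 2011 + 89 days = Sep 6, 2011.
Both prerequisites met — fruit set is observed (Aug 24, 2011), the fruit ripens (Sep 6, 2011); the later is Sep 6, 2011.
Harvest takes place: Sep 6, 2011 + 15 days = Sep 21, 2011.

Wednesday, September 21, 2011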